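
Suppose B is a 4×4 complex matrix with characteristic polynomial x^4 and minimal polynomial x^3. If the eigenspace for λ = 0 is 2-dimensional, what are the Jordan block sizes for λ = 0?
Block sizes for λ = 0: [3, 1]

Step 1 — from the characteristic polynomial, algebraic multiplicity of λ = 0 is 4. From dim ker(B − (0)·I) = 2, there are exactly 2 Jordan blocks for λ = 0.
Step 2 — from the minimal polynomial, the factor (x − 0)^3 tells us the largest block for λ = 0 has size 3.
Step 3 — with total size 4, 2 blocks, and largest block 3, the block sizes (in nonincreasing order) are [3, 1].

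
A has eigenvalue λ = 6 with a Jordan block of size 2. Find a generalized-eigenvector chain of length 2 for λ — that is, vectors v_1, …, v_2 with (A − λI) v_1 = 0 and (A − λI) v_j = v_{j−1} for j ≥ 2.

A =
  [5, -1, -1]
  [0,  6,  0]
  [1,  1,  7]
A Jordan chain for λ = 6 of length 2:
v_1 = (-1, 0, 1)ᵀ
v_2 = (1, 0, 0)ᵀ

Let N = A − (6)·I. We want v_2 with N^2 v_2 = 0 but N^1 v_2 ≠ 0; then v_{j-1} := N · v_j for j = 2, …, 2.

Pick v_2 = (1, 0, 0)ᵀ.
Then v_1 = N · v_2 = (-1, 0, 1)ᵀ.

Sanity check: (A − (6)·I) v_1 = (0, 0, 0)ᵀ = 0. ✓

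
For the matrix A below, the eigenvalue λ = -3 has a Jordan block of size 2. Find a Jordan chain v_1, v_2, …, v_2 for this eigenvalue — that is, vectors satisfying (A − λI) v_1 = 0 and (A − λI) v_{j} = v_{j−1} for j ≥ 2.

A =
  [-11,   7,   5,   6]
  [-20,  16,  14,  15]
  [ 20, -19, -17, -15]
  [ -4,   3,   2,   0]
A Jordan chain for λ = -3 of length 2:
v_1 = (-8, -20, 20, -4)ᵀ
v_2 = (1, 0, 0, 0)ᵀ

Let N = A − (-3)·I. We want v_2 with N^2 v_2 = 0 but N^1 v_2 ≠ 0; then v_{j-1} := N · v_j for j = 2, …, 2.

Pick v_2 = (1, 0, 0, 0)ᵀ.
Then v_1 = N · v_2 = (-8, -20, 20, -4)ᵀ.

Sanity check: (A − (-3)·I) v_1 = (0, 0, 0, 0)ᵀ = 0. ✓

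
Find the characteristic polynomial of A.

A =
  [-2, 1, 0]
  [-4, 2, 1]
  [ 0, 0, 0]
x^3

Expanding det(x·I − A) (e.g. by cofactor expansion or by noting that A is similar to its Jordan form J, which has the same characteristic polynomial as A) gives
  χ_A(x) = x^3
which factors as x^3. The eigenvalues (with algebraic multiplicities) are λ = 0 with multiplicity 3.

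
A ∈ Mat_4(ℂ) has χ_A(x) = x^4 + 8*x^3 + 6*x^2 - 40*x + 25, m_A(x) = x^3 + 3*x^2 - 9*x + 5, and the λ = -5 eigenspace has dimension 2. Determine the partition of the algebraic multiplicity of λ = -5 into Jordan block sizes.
Block sizes for λ = -5: [1, 1]

Step 1 — from the characteristic polynomial, algebraic multiplicity of λ = -5 is 2. From dim ker(A − (-5)·I) = 2, there are exactly 2 Jordan blocks for λ = -5.
Step 2 — from the minimal polynomial, the factor (x + 5) tells us the largest block for λ = -5 has size 1.
Step 3 — with total size 2, 2 blocks, and largest block 1, the block sizes (in nonincreasing order) are [1, 1].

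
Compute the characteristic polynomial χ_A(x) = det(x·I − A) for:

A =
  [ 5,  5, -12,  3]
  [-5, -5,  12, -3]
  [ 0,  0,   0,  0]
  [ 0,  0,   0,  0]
x^4

Expanding det(x·I − A) (e.g. by cofactor expansion or by noting that A is similar to its Jordan form J, which has the same characteristic polynomial as A) gives
  χ_A(x) = x^4
which factors as x^4. The eigenvalues (with algebraic multiplicities) are λ = 0 with multiplicity 4.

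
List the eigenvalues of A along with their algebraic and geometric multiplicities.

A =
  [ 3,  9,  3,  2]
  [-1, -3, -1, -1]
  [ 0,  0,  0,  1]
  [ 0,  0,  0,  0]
λ = 0: alg = 4, geom = 2

Step 1 — factor the characteristic polynomial to read off the algebraic multiplicities:
  χ_A(x) = x^4

Step 2 — compute geometric multiplicities via the rank-nullity identity g(λ) = n − rank(A − λI):
  rank(A − (0)·I) = 2, so dim ker(A − (0)·I) = n − 2 = 2

Summary:
  λ = 0: algebraic multiplicity = 4, geometric multiplicity = 2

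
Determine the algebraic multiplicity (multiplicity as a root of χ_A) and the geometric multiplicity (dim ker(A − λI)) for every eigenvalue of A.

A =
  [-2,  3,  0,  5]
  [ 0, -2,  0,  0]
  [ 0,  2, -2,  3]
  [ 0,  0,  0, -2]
λ = -2: alg = 4, geom = 2

Step 1 — factor the characteristic polynomial to read off the algebraic multiplicities:
  χ_A(x) = (x + 2)^4

Step 2 — compute geometric multiplicities via the rank-nullity identity g(λ) = n − rank(A − λI):
  rank(A − (-2)·I) = 2, so dim ker(A − (-2)·I) = n − 2 = 2

Summary:
  λ = -2: algebraic multiplicity = 4, geometric multiplicity = 2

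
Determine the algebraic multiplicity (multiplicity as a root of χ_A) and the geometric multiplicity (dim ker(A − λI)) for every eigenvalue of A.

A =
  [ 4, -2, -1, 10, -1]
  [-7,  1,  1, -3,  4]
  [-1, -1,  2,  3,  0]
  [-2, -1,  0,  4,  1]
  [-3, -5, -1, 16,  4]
λ = 3: alg = 5, geom = 2

Step 1 — factor the characteristic polynomial to read off the algebraic multiplicities:
  χ_A(x) = (x - 3)^5

Step 2 — compute geometric multiplicities via the rank-nullity identity g(λ) = n − rank(A − λI):
  rank(A − (3)·I) = 3, so dim ker(A − (3)·I) = n − 3 = 2

Summary:
  λ = 3: algebraic multiplicity = 5, geometric multiplicity = 2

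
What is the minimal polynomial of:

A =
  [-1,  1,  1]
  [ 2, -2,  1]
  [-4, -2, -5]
x^2 + 5*x + 6

The characteristic polynomial is χ_A(x) = (x + 2)*(x + 3)^2, so the eigenvalues are known. The minimal polynomial is
  m_A(x) = Π_λ (x − λ)^{k_λ}
where k_λ is the size of the *largest* Jordan block for λ (equivalently, the smallest k with (A − λI)^k v = 0 for every generalised eigenvector v of λ).

  λ = -3: largest Jordan block has size 1, contributing (x + 3)
  λ = -2: largest Jordan block has size 1, contributing (x + 2)

So m_A(x) = (x + 2)*(x + 3) = x^2 + 5*x + 6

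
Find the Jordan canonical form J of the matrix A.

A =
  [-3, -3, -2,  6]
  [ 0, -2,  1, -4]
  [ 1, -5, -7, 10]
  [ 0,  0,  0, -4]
J_3(-4) ⊕ J_1(-4)

The characteristic polynomial is
  det(x·I − A) = x^4 + 16*x^3 + 96*x^2 + 256*x + 256 = (x + 4)^4

Eigenvalues and multiplicities (the geometric multiplicity of λ is n − rank(A − λI), which equals the number of Jordan blocks for λ):
  λ = -4: algebraic multiplicity = 4, geometric multiplicity = 2

Determining the block sizes for each eigenvalue:
  λ = -4: with am = 4 and gm = 2, the partition is not yet determined (e.g. several partitions of 4 into 2 parts exist). Let N = A − (-4)·I. Computing rank(N^1) = 2, rank(N^2) = 1, rank(N^3) = 0; the number of blocks of size ≥ j is rank(N^{j−1}) − rank(N^j), giving [2, 1, 1]. So we have 1 block(s) of size 3, 1 block(s) of size 1 → block sizes [3, 1]

Assembling the blocks gives a Jordan form
J =
  [-4,  1,  0,  0]
  [ 0, -4,  1,  0]
  [ 0,  0, -4,  0]
  [ 0,  0,  0, -4]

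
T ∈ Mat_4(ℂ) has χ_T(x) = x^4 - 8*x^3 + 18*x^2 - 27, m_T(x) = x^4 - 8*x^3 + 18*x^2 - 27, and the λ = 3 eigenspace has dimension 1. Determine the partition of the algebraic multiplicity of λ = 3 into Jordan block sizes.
Block sizes for λ = 3: [3]

Step 1 — from the characteristic polynomial, algebraic multiplicity of λ = 3 is 3. From dim ker(T − (3)·I) = 1, there are exactly 1 Jordan blocks for λ = 3.
Step 2 — from the minimal polynomial, the factor (x − 3)^3 tells us the largest block for λ = 3 has size 3.
Step 3 — with total size 3, 1 blocks, and largest block 3, the block sizes (in nonincreasing order) are [3].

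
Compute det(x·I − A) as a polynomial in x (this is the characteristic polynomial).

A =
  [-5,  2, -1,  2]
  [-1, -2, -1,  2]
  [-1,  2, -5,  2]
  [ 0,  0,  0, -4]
x^4 + 16*x^3 + 96*x^2 + 256*x + 256

Expanding det(x·I − A) (e.g. by cofactor expansion or by noting that A is similar to its Jordan form J, which has the same characteristic polynomial as A) gives
  χ_A(x) = x^4 + 16*x^3 + 96*x^2 + 256*x + 256
which factors as (x + 4)^4. The eigenvalues (with algebraic multiplicities) are λ = -4 with multiplicity 4.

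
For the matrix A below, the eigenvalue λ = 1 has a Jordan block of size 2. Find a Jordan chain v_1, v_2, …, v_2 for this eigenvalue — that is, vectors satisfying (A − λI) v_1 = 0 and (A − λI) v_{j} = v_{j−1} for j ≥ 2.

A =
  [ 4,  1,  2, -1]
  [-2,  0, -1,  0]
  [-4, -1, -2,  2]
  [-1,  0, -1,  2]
A Jordan chain for λ = 1 of length 2:
v_1 = (3, -2, -4, -1)ᵀ
v_2 = (1, 0, 0, 0)ᵀ

Let N = A − (1)·I. We want v_2 with N^2 v_2 = 0 but N^1 v_2 ≠ 0; then v_{j-1} := N · v_j for j = 2, …, 2.

Pick v_2 = (1, 0, 0, 0)ᵀ.
Then v_1 = N · v_2 = (3, -2, -4, -1)ᵀ.

Sanity check: (A − (1)·I) v_1 = (0, 0, 0, 0)ᵀ = 0. ✓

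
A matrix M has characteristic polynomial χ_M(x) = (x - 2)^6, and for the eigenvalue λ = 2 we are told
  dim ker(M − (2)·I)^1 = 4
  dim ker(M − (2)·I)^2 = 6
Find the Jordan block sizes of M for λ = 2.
Block sizes for λ = 2: [2, 2, 1, 1]

From the dimensions of kernels of powers, the number of Jordan blocks of size at least j is d_j − d_{j−1} where d_j = dim ker(N^j) (with d_0 = 0). Computing the differences gives [4, 2].
The number of blocks of size exactly k is (#blocks of size ≥ k) − (#blocks of size ≥ k + 1), so the partition is: 2 block(s) of size 1, 2 block(s) of size 2.
In nonincreasing order the block sizes are [2, 2, 1, 1].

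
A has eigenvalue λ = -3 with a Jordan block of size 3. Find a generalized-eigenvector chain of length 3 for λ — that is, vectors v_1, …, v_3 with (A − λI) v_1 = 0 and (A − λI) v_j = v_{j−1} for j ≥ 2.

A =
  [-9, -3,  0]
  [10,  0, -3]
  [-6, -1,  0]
A Jordan chain for λ = -3 of length 3:
v_1 = (6, -12, 8)ᵀ
v_2 = (-6, 10, -6)ᵀ
v_3 = (1, 0, 0)ᵀ

Let N = A − (-3)·I. We want v_3 with N^3 v_3 = 0 but N^2 v_3 ≠ 0; then v_{j-1} := N · v_j for j = 3, …, 2.

Pick v_3 = (1, 0, 0)ᵀ.
Then v_2 = N · v_3 = (-6, 10, -6)ᵀ.
Then v_1 = N · v_2 = (6, -12, 8)ᵀ.

Sanity check: (A − (-3)·I) v_1 = (0, 0, 0)ᵀ = 0. ✓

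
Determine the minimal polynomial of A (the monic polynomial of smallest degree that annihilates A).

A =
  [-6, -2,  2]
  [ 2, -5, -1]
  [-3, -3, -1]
x^3 + 12*x^2 + 48*x + 64

The characteristic polynomial is χ_A(x) = (x + 4)^3, so the eigenvalues are known. The minimal polynomial is
  m_A(x) = Π_λ (x − λ)^{k_λ}
where k_λ is the size of the *largest* Jordan block for λ (equivalently, the smallest k with (A − λI)^k v = 0 for every generalised eigenvector v of λ).

  λ = -4: largest Jordan block has size 3, contributing (x + 4)^3

So m_A(x) = (x + 4)^3 = x^3 + 12*x^2 + 48*x + 64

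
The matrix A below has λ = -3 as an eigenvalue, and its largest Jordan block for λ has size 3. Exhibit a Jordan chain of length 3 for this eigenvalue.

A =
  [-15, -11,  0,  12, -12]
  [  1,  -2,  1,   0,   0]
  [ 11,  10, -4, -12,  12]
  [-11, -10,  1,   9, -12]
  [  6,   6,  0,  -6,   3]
A Jordan chain for λ = -3 of length 3:
v_1 = (1, 0, -1, 1, 0)ᵀ
v_2 = (0, 1, -1, 1, 0)ᵀ
v_3 = (0, 0, 1, 0, 0)ᵀ

Let N = A − (-3)·I. We want v_3 with N^3 v_3 = 0 but N^2 v_3 ≠ 0; then v_{j-1} := N · v_j for j = 3, …, 2.

Pick v_3 = (0, 0, 1, 0, 0)ᵀ.
Then v_2 = N · v_3 = (0, 1, -1, 1, 0)ᵀ.
Then v_1 = N · v_2 = (1, 0, -1, 1, 0)ᵀ.

Sanity check: (A − (-3)·I) v_1 = (0, 0, 0, 0, 0)ᵀ = 0. ✓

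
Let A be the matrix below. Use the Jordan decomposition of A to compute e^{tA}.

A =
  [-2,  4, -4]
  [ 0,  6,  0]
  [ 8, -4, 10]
e^{tA} =
  [-exp(6*t) + 2*exp(2*t), exp(6*t) - exp(2*t), -exp(6*t) + exp(2*t)]
  [0, exp(6*t), 0]
  [2*exp(6*t) - 2*exp(2*t), -exp(6*t) + exp(2*t), 2*exp(6*t) - exp(2*t)]

Strategy: write A = P · J · P⁻¹ where J is a Jordan canonical form, so e^{tA} = P · e^{tJ} · P⁻¹, and e^{tJ} can be computed block-by-block.

A has Jordan form
J =
  [2, 0, 0]
  [0, 6, 0]
  [0, 0, 6]
(up to reordering of blocks).

Per-block formulas:
  For a 1×1 block at λ = 6: exp(t · [6]) = [e^(6t)].
  For a 1×1 block at λ = 2: exp(t · [2]) = [e^(2t)].

After assembling e^{tJ} and conjugating by P, we get:

e^{tA} =
  [-exp(6*t) + 2*exp(2*t), exp(6*t) - exp(2*t), -exp(6*t) + exp(2*t)]
  [0, exp(6*t), 0]
  [2*exp(6*t) - 2*exp(2*t), -exp(6*t) + exp(2*t), 2*exp(6*t) - exp(2*t)]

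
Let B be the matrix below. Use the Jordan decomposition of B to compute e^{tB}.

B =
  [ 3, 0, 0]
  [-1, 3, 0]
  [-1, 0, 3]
e^{tB} =
  [exp(3*t), 0, 0]
  [-t*exp(3*t), exp(3*t), 0]
  [-t*exp(3*t), 0, exp(3*t)]

Strategy: write B = P · J · P⁻¹ where J is a Jordan canonical form, so e^{tB} = P · e^{tJ} · P⁻¹, and e^{tJ} can be computed block-by-block.

B has Jordan form
J =
  [3, 1, 0]
  [0, 3, 0]
  [0, 0, 3]
(up to reordering of blocks).

Per-block formulas:
  For a 1×1 block at λ = 3: exp(t · [3]) = [e^(3t)].
  For a 2×2 Jordan block J_2(3): exp(t · J_2(3)) = e^(3t)·(I + t·N), where N is the 2×2 nilpotent shift.

After assembling e^{tJ} and conjugating by P, we get:

e^{tB} =
  [exp(3*t), 0, 0]
  [-t*exp(3*t), exp(3*t), 0]
  [-t*exp(3*t), 0, exp(3*t)]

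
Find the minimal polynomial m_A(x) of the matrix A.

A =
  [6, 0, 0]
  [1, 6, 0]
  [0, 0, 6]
x^2 - 12*x + 36

The characteristic polynomial is χ_A(x) = (x - 6)^3, so the eigenvalues are known. The minimal polynomial is
  m_A(x) = Π_λ (x − λ)^{k_λ}
where k_λ is the size of the *largest* Jordan block for λ (equivalently, the smallest k with (A − λI)^k v = 0 for every generalised eigenvector v of λ).

  λ = 6: largest Jordan block has size 2, contributing (x − 6)^2

So m_A(x) = (x - 6)^2 = x^2 - 12*x + 36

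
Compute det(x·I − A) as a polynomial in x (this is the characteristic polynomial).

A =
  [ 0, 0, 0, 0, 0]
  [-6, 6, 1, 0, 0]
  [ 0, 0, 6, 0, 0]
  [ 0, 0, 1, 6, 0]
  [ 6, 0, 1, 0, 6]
x^5 - 24*x^4 + 216*x^3 - 864*x^2 + 1296*x

Expanding det(x·I − A) (e.g. by cofactor expansion or by noting that A is similar to its Jordan form J, which has the same characteristic polynomial as A) gives
  χ_A(x) = x^5 - 24*x^4 + 216*x^3 - 864*x^2 + 1296*x
which factors as x*(x - 6)^4. The eigenvalues (with algebraic multiplicities) are λ = 0 with multiplicity 1, λ = 6 with multiplicity 4.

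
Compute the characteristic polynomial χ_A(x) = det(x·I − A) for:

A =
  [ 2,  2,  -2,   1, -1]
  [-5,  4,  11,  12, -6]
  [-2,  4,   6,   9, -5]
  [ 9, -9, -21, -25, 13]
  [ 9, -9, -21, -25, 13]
x^5

Expanding det(x·I − A) (e.g. by cofactor expansion or by noting that A is similar to its Jordan form J, which has the same characteristic polynomial as A) gives
  χ_A(x) = x^5
which factors as x^5. The eigenvalues (with algebraic multiplicities) are λ = 0 with multiplicity 5.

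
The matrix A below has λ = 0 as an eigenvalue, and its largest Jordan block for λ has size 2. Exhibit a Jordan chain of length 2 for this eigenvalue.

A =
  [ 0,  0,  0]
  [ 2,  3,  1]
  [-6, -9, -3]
A Jordan chain for λ = 0 of length 2:
v_1 = (0, 2, -6)ᵀ
v_2 = (1, 0, 0)ᵀ

Let N = A − (0)·I. We want v_2 with N^2 v_2 = 0 but N^1 v_2 ≠ 0; then v_{j-1} := N · v_j for j = 2, …, 2.

Pick v_2 = (1, 0, 0)ᵀ.
Then v_1 = N · v_2 = (0, 2, -6)ᵀ.

Sanity check: (A − (0)·I) v_1 = (0, 0, 0)ᵀ = 0. ✓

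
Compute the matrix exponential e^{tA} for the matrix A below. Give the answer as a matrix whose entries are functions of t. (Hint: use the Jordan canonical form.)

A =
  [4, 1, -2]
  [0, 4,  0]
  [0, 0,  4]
e^{tA} =
  [exp(4*t), t*exp(4*t), -2*t*exp(4*t)]
  [0, exp(4*t), 0]
  [0, 0, exp(4*t)]

Strategy: write A = P · J · P⁻¹ where J is a Jordan canonical form, so e^{tA} = P · e^{tJ} · P⁻¹, and e^{tJ} can be computed block-by-block.

A has Jordan form
J =
  [4, 1, 0]
  [0, 4, 0]
  [0, 0, 4]
(up to reordering of blocks).

Per-block formulas:
  For a 2×2 Jordan block J_2(4): exp(t · J_2(4)) = e^(4t)·(I + t·N), where N is the 2×2 nilpotent shift.
  For a 1×1 block at λ = 4: exp(t · [4]) = [e^(4t)].

After assembling e^{tJ} and conjugating by P, we get:

e^{tA} =
  [exp(4*t), t*exp(4*t), -2*t*exp(4*t)]
  [0, exp(4*t), 0]
  [0, 0, exp(4*t)]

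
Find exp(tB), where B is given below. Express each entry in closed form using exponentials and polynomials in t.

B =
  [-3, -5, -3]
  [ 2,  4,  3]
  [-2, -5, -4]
e^{tB} =
  [-2*t*exp(-t) + exp(-t), -5*t*exp(-t), -3*t*exp(-t)]
  [2*t*exp(-t), 5*t*exp(-t) + exp(-t), 3*t*exp(-t)]
  [-2*t*exp(-t), -5*t*exp(-t), -3*t*exp(-t) + exp(-t)]

Strategy: write B = P · J · P⁻¹ where J is a Jordan canonical form, so e^{tB} = P · e^{tJ} · P⁻¹, and e^{tJ} can be computed block-by-block.

B has Jordan form
J =
  [-1,  1,  0]
  [ 0, -1,  0]
  [ 0,  0, -1]
(up to reordering of blocks).

Per-block formulas:
  For a 1×1 block at λ = -1: exp(t · [-1]) = [e^(-1t)].
  For a 2×2 Jordan block J_2(-1): exp(t · J_2(-1)) = e^(-1t)·(I + t·N), where N is the 2×2 nilpotent shift.

After assembling e^{tJ} and conjugating by P, we get:

e^{tB} =
  [-2*t*exp(-t) + exp(-t), -5*t*exp(-t), -3*t*exp(-t)]
  [2*t*exp(-t), 5*t*exp(-t) + exp(-t), 3*t*exp(-t)]
  [-2*t*exp(-t), -5*t*exp(-t), -3*t*exp(-t) + exp(-t)]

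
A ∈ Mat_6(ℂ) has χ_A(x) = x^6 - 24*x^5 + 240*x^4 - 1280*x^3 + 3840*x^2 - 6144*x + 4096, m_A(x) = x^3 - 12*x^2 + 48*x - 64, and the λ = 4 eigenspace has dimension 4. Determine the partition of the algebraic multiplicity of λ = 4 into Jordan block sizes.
Block sizes for λ = 4: [3, 1, 1, 1]

Step 1 — from the characteristic polynomial, algebraic multiplicity of λ = 4 is 6. From dim ker(A − (4)·I) = 4, there are exactly 4 Jordan blocks for λ = 4.
Step 2 — from the minimal polynomial, the factor (x − 4)^3 tells us the largest block for λ = 4 has size 3.
Step 3 — with total size 6, 4 blocks, and largest block 3, the block sizes (in nonincreasing order) are [3, 1, 1, 1].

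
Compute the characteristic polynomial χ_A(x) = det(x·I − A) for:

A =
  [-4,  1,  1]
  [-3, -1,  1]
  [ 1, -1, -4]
x^3 + 9*x^2 + 27*x + 27

Expanding det(x·I − A) (e.g. by cofactor expansion or by noting that A is similar to its Jordan form J, which has the same characteristic polynomial as A) gives
  χ_A(x) = x^3 + 9*x^2 + 27*x + 27
which factors as (x + 3)^3. The eigenvalues (with algebraic multiplicities) are λ = -3 with multiplicity 3.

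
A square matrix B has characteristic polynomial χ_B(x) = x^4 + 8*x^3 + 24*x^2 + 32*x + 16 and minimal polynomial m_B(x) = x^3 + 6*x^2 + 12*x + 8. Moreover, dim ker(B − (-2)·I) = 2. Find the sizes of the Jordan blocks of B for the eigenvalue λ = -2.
Block sizes for λ = -2: [3, 1]

Step 1 — from the characteristic polynomial, algebraic multiplicity of λ = -2 is 4. From dim ker(B − (-2)·I) = 2, there are exactly 2 Jordan blocks for λ = -2.
Step 2 — from the minimal polynomial, the factor (x + 2)^3 tells us the largest block for λ = -2 has size 3.
Step 3 — with total size 4, 2 blocks, and largest block 3, the block sizes (in nonincreasing order) are [3, 1].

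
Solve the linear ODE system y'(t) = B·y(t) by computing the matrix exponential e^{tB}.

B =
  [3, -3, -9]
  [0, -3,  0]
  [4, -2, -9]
e^{tB} =
  [6*t*exp(-3*t) + exp(-3*t), -3*t*exp(-3*t), -9*t*exp(-3*t)]
  [0, exp(-3*t), 0]
  [4*t*exp(-3*t), -2*t*exp(-3*t), -6*t*exp(-3*t) + exp(-3*t)]

Strategy: write B = P · J · P⁻¹ where J is a Jordan canonical form, so e^{tB} = P · e^{tJ} · P⁻¹, and e^{tJ} can be computed block-by-block.

B has Jordan form
J =
  [-3,  1,  0]
  [ 0, -3,  0]
  [ 0,  0, -3]
(up to reordering of blocks).

Per-block formulas:
  For a 2×2 Jordan block J_2(-3): exp(t · J_2(-3)) = e^(-3t)·(I + t·N), where N is the 2×2 nilpotent shift.
  For a 1×1 block at λ = -3: exp(t · [-3]) = [e^(-3t)].

After assembling e^{tJ} and conjugating by P, we get:

e^{tB} =
  [6*t*exp(-3*t) + exp(-3*t), -3*t*exp(-3*t), -9*t*exp(-3*t)]
  [0, exp(-3*t), 0]
  [4*t*exp(-3*t), -2*t*exp(-3*t), -6*t*exp(-3*t) + exp(-3*t)]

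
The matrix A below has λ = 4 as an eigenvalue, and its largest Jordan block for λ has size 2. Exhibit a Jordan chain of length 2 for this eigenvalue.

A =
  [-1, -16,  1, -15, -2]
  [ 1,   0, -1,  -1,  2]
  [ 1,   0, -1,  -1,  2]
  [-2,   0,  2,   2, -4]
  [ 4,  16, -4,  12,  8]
A Jordan chain for λ = 4 of length 2:
v_1 = (-3, -1, -1, 2, 0)ᵀ
v_2 = (1, 0, 0, 0, -1)ᵀ

Let N = A − (4)·I. We want v_2 with N^2 v_2 = 0 but N^1 v_2 ≠ 0; then v_{j-1} := N · v_j for j = 2, …, 2.

Pick v_2 = (1, 0, 0, 0, -1)ᵀ.
Then v_1 = N · v_2 = (-3, -1, -1, 2, 0)ᵀ.

Sanity check: (A − (4)·I) v_1 = (0, 0, 0, 0, 0)ᵀ = 0. ✓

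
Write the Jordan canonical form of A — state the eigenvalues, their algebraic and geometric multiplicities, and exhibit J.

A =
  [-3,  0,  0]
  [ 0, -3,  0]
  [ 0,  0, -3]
J_1(-3) ⊕ J_1(-3) ⊕ J_1(-3)

The characteristic polynomial is
  det(x·I − A) = x^3 + 9*x^2 + 27*x + 27 = (x + 3)^3

Eigenvalues and multiplicities (the geometric multiplicity of λ is n − rank(A − λI), which equals the number of Jordan blocks for λ):
  λ = -3: algebraic multiplicity = 3, geometric multiplicity = 3

Determining the block sizes for each eigenvalue:
  λ = -3: gm = am = 3, so every block has size 1 → block sizes [1, 1, 1]

Assembling the blocks gives a Jordan form
J =
  [-3,  0,  0]
  [ 0, -3,  0]
  [ 0,  0, -3]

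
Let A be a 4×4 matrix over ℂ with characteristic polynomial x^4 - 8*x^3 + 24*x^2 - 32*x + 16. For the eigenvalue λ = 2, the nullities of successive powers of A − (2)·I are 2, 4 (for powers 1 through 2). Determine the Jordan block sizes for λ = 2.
Block sizes for λ = 2: [2, 2]

From the dimensions of kernels of powers, the number of Jordan blocks of size at least j is d_j − d_{j−1} where d_j = dim ker(N^j) (with d_0 = 0). Computing the differences gives [2, 2].
The number of blocks of size exactly k is (#blocks of size ≥ k) − (#blocks of size ≥ k + 1), so the partition is: 2 block(s) of size 2.
In nonincreasing order the block sizes are [2, 2].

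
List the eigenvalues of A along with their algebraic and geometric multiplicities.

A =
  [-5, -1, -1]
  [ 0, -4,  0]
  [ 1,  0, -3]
λ = -4: alg = 3, geom = 1

Step 1 — factor the characteristic polynomial to read off the algebraic multiplicities:
  χ_A(x) = (x + 4)^3

Step 2 — compute geometric multiplicities via the rank-nullity identity g(λ) = n − rank(A − λI):
  rank(A − (-4)·I) = 2, so dim ker(A − (-4)·I) = n − 2 = 1

Summary:
  λ = -4: algebraic multiplicity = 3, geometric multiplicity = 1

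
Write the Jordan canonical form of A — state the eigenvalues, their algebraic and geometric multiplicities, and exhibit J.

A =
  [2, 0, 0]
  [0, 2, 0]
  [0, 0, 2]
J_1(2) ⊕ J_1(2) ⊕ J_1(2)

The characteristic polynomial is
  det(x·I − A) = x^3 - 6*x^2 + 12*x - 8 = (x - 2)^3

Eigenvalues and multiplicities (the geometric multiplicity of λ is n − rank(A − λI), which equals the number of Jordan blocks for λ):
  λ = 2: algebraic multiplicity = 3, geometric multiplicity = 3

Determining the block sizes for each eigenvalue:
  λ = 2: gm = am = 3, so every block has size 1 → block sizes [1, 1, 1]

Assembling the blocks gives a Jordan form
J =
  [2, 0, 0]
  [0, 2, 0]
  [0, 0, 2]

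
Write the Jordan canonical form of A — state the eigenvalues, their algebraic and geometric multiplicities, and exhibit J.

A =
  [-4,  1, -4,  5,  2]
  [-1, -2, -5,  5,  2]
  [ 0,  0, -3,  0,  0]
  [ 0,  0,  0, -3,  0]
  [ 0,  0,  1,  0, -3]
J_3(-3) ⊕ J_1(-3) ⊕ J_1(-3)

The characteristic polynomial is
  det(x·I − A) = x^5 + 15*x^4 + 90*x^3 + 270*x^2 + 405*x + 243 = (x + 3)^5

Eigenvalues and multiplicities (the geometric multiplicity of λ is n − rank(A − λI), which equals the number of Jordan blocks for λ):
  λ = -3: algebraic multiplicity = 5, geometric multiplicity = 3

Determining the block sizes for each eigenvalue:
  λ = -3: with am = 5 and gm = 3, the partition is not yet determined (e.g. several partitions of 5 into 3 parts exist). Let N = A − (-3)·I. Computing rank(N^1) = 2, rank(N^2) = 1, rank(N^3) = 0; the number of blocks of size ≥ j is rank(N^{j−1}) − rank(N^j), giving [3, 1, 1]. So we have 1 block(s) of size 3, 2 block(s) of size 1 → block sizes [3, 1, 1]

Assembling the blocks gives a Jordan form
J =
  [-3,  1,  0,  0,  0]
  [ 0, -3,  1,  0,  0]
  [ 0,  0, -3,  0,  0]
  [ 0,  0,  0, -3,  0]
  [ 0,  0,  0,  0, -3]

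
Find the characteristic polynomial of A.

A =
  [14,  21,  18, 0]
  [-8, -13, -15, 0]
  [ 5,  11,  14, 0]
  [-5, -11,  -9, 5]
x^4 - 20*x^3 + 150*x^2 - 500*x + 625

Expanding det(x·I − A) (e.g. by cofactor expansion or by noting that A is similar to its Jordan form J, which has the same characteristic polynomial as A) gives
  χ_A(x) = x^4 - 20*x^3 + 150*x^2 - 500*x + 625
which factors as (x - 5)^4. The eigenvalues (with algebraic multiplicities) are λ = 5 with multiplicity 4.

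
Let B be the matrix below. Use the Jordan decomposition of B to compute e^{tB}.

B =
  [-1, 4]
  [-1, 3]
e^{tB} =
  [-2*t*exp(t) + exp(t), 4*t*exp(t)]
  [-t*exp(t), 2*t*exp(t) + exp(t)]

Strategy: write B = P · J · P⁻¹ where J is a Jordan canonical form, so e^{tB} = P · e^{tJ} · P⁻¹, and e^{tJ} can be computed block-by-block.

B has Jordan form
J =
  [1, 1]
  [0, 1]
(up to reordering of blocks).

Per-block formulas:
  For a 2×2 Jordan block J_2(1): exp(t · J_2(1)) = e^(1t)·(I + t·N), where N is the 2×2 nilpotent shift.

After assembling e^{tJ} and conjugating by P, we get:

e^{tB} =
  [-2*t*exp(t) + exp(t), 4*t*exp(t)]
  [-t*exp(t), 2*t*exp(t) + exp(t)]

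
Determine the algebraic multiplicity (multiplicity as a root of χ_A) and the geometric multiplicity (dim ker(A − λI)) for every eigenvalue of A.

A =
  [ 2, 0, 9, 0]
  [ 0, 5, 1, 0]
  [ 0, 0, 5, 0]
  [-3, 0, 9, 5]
λ = 2: alg = 1, geom = 1; λ = 5: alg = 3, geom = 2

Step 1 — factor the characteristic polynomial to read off the algebraic multiplicities:
  χ_A(x) = (x - 5)^3*(x - 2)

Step 2 — compute geometric multiplicities via the rank-nullity identity g(λ) = n − rank(A − λI):
  rank(A − (2)·I) = 3, so dim ker(A − (2)·I) = n − 3 = 1
  rank(A − (5)·I) = 2, so dim ker(A − (5)·I) = n − 2 = 2

Summary:
  λ = 2: algebraic multiplicity = 1, geometric multiplicity = 1
  λ = 5: algebraic multiplicity = 3, geometric multiplicity = 2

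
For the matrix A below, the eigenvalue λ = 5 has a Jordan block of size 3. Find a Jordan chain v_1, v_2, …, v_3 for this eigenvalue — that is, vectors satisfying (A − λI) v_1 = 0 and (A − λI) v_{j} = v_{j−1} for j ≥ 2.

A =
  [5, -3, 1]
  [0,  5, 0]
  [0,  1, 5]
A Jordan chain for λ = 5 of length 3:
v_1 = (1, 0, 0)ᵀ
v_2 = (-3, 0, 1)ᵀ
v_3 = (0, 1, 0)ᵀ

Let N = A − (5)·I. We want v_3 with N^3 v_3 = 0 but N^2 v_3 ≠ 0; then v_{j-1} := N · v_j for j = 3, …, 2.

Pick v_3 = (0, 1, 0)ᵀ.
Then v_2 = N · v_3 = (-3, 0, 1)ᵀ.
Then v_1 = N · v_2 = (1, 0, 0)ᵀ.

Sanity check: (A − (5)·I) v_1 = (0, 0, 0)ᵀ = 0. ✓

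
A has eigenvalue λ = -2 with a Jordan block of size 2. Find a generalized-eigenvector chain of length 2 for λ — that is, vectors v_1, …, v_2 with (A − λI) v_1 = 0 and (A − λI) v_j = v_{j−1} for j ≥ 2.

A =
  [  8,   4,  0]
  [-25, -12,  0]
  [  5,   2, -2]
A Jordan chain for λ = -2 of length 2:
v_1 = (10, -25, 5)ᵀ
v_2 = (1, 0, 0)ᵀ

Let N = A − (-2)·I. We want v_2 with N^2 v_2 = 0 but N^1 v_2 ≠ 0; then v_{j-1} := N · v_j for j = 2, …, 2.

Pick v_2 = (1, 0, 0)ᵀ.
Then v_1 = N · v_2 = (10, -25, 5)ᵀ.

Sanity check: (A − (-2)·I) v_1 = (0, 0, 0)ᵀ = 0. ✓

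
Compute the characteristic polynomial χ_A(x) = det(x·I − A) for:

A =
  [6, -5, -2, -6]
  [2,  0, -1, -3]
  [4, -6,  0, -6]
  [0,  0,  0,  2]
x^4 - 8*x^3 + 24*x^2 - 32*x + 16

Expanding det(x·I − A) (e.g. by cofactor expansion or by noting that A is similar to its Jordan form J, which has the same characteristic polynomial as A) gives
  χ_A(x) = x^4 - 8*x^3 + 24*x^2 - 32*x + 16
which factors as (x - 2)^4. The eigenvalues (with algebraic multiplicities) are λ = 2 with multiplicity 4.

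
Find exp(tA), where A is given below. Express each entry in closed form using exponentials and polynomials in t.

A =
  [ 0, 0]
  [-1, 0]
e^{tA} =
  [1, 0]
  [-t, 1]

Strategy: write A = P · J · P⁻¹ where J is a Jordan canonical form, so e^{tA} = P · e^{tJ} · P⁻¹, and e^{tJ} can be computed block-by-block.

A has Jordan form
J =
  [0, 1]
  [0, 0]
(up to reordering of blocks).

Per-block formulas:
  For a 2×2 Jordan block J_2(0): exp(t · J_2(0)) = e^(0t)·(I + t·N), where N is the 2×2 nilpotent shift.

After assembling e^{tJ} and conjugating by P, we get:

e^{tA} =
  [1, 0]
  [-t, 1]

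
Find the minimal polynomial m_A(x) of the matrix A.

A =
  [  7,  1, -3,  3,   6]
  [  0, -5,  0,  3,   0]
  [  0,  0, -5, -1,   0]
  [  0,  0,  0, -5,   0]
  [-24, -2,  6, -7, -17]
x^2 + 10*x + 25

The characteristic polynomial is χ_A(x) = (x + 5)^5, so the eigenvalues are known. The minimal polynomial is
  m_A(x) = Π_λ (x − λ)^{k_λ}
where k_λ is the size of the *largest* Jordan block for λ (equivalently, the smallest k with (A − λI)^k v = 0 for every generalised eigenvector v of λ).

  λ = -5: largest Jordan block has size 2, contributing (x + 5)^2

So m_A(x) = (x + 5)^2 = x^2 + 10*x + 25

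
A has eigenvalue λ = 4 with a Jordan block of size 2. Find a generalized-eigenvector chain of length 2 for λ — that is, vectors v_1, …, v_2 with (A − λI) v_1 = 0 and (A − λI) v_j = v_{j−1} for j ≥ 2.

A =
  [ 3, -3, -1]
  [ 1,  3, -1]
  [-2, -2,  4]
A Jordan chain for λ = 4 of length 2:
v_1 = (-1, 1, -2)ᵀ
v_2 = (1, 0, 0)ᵀ

Let N = A − (4)·I. We want v_2 with N^2 v_2 = 0 but N^1 v_2 ≠ 0; then v_{j-1} := N · v_j for j = 2, …, 2.

Pick v_2 = (1, 0, 0)ᵀ.
Then v_1 = N · v_2 = (-1, 1, -2)ᵀ.

Sanity check: (A − (4)·I) v_1 = (0, 0, 0)ᵀ = 0. ✓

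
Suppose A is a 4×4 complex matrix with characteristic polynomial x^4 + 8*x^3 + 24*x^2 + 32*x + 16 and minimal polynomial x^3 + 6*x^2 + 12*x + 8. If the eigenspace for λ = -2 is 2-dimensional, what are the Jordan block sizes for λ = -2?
Block sizes for λ = -2: [3, 1]

Step 1 — from the characteristic polynomial, algebraic multiplicity of λ = -2 is 4. From dim ker(A − (-2)·I) = 2, there are exactly 2 Jordan blocks for λ = -2.
Step 2 — from the minimal polynomial, the factor (x + 2)^3 tells us the largest block for λ = -2 has size 3.
Step 3 — with total size 4, 2 blocks, and largest block 3, the block sizes (in nonincreasing order) are [3, 1].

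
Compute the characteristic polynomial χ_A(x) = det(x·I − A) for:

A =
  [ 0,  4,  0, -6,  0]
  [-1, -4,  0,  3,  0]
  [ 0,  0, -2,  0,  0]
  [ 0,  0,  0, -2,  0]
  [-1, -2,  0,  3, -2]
x^5 + 10*x^4 + 40*x^3 + 80*x^2 + 80*x + 32

Expanding det(x·I − A) (e.g. by cofactor expansion or by noting that A is similar to its Jordan form J, which has the same characteristic polynomial as A) gives
  χ_A(x) = x^5 + 10*x^4 + 40*x^3 + 80*x^2 + 80*x + 32
which factors as (x + 2)^5. The eigenvalues (with algebraic multiplicities) are λ = -2 with multiplicity 5.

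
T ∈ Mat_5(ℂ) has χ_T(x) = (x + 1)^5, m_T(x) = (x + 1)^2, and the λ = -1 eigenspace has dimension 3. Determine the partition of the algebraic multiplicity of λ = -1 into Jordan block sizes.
Block sizes for λ = -1: [2, 2, 1]

Step 1 — from the characteristic polynomial, algebraic multiplicity of λ = -1 is 5. From dim ker(T − (-1)·I) = 3, there are exactly 3 Jordan blocks for λ = -1.
Step 2 — from the minimal polynomial, the factor (x + 1)^2 tells us the largest block for λ = -1 has size 2.
Step 3 — with total size 5, 3 blocks, and largest block 2, the block sizes (in nonincreasing order) are [2, 2, 1].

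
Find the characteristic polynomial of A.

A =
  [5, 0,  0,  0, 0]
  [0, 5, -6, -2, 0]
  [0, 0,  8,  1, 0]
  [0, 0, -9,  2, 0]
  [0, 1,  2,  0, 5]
x^5 - 25*x^4 + 250*x^3 - 1250*x^2 + 3125*x - 3125

Expanding det(x·I − A) (e.g. by cofactor expansion or by noting that A is similar to its Jordan form J, which has the same characteristic polynomial as A) gives
  χ_A(x) = x^5 - 25*x^4 + 250*x^3 - 1250*x^2 + 3125*x - 3125
which factors as (x - 5)^5. The eigenvalues (with algebraic multiplicities) are λ = 5 with multiplicity 5.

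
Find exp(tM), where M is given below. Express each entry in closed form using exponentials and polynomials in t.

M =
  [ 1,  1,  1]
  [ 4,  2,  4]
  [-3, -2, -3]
e^{tM} =
  [t^2 + t + 1, t^2/2 + t, t^2 + t]
  [4*t, 2*t + 1, 4*t]
  [-t^2 - 3*t, -t^2/2 - 2*t, -t^2 - 3*t + 1]

Strategy: write M = P · J · P⁻¹ where J is a Jordan canonical form, so e^{tM} = P · e^{tJ} · P⁻¹, and e^{tJ} can be computed block-by-block.

M has Jordan form
J =
  [0, 1, 0]
  [0, 0, 1]
  [0, 0, 0]
(up to reordering of blocks).

Per-block formulas:
  For a 3×3 Jordan block J_3(0): exp(t · J_3(0)) = e^(0t)·(I + t·N + (t^2/2)·N^2), where N is the 3×3 nilpotent shift.

After assembling e^{tJ} and conjugating by P, we get:

e^{tM} =
  [t^2 + t + 1, t^2/2 + t, t^2 + t]
  [4*t, 2*t + 1, 4*t]
  [-t^2 - 3*t, -t^2/2 - 2*t, -t^2 - 3*t + 1]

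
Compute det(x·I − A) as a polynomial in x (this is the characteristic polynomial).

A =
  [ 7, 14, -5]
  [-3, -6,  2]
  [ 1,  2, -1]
x^3

Expanding det(x·I − A) (e.g. by cofactor expansion or by noting that A is similar to its Jordan form J, which has the same characteristic polynomial as A) gives
  χ_A(x) = x^3
which factors as x^3. The eigenvalues (with algebraic multiplicities) are λ = 0 with multiplicity 3.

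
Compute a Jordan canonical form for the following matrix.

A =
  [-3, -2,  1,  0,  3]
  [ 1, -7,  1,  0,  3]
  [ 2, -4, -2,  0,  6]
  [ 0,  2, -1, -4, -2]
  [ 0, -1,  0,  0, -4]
J_3(-4) ⊕ J_2(-4)

The characteristic polynomial is
  det(x·I − A) = x^5 + 20*x^4 + 160*x^3 + 640*x^2 + 1280*x + 1024 = (x + 4)^5

Eigenvalues and multiplicities (the geometric multiplicity of λ is n − rank(A − λI), which equals the number of Jordan blocks for λ):
  λ = -4: algebraic multiplicity = 5, geometric multiplicity = 2

Determining the block sizes for each eigenvalue:
  λ = -4: with am = 5 and gm = 2, the partition is not yet determined (e.g. several partitions of 5 into 2 parts exist). Let N = A − (-4)·I. Computing rank(N^1) = 3, rank(N^2) = 1, rank(N^3) = 0; the number of blocks of size ≥ j is rank(N^{j−1}) − rank(N^j), giving [2, 2, 1]. So we have 1 block(s) of size 3, 1 block(s) of size 2 → block sizes [3, 2]

Assembling the blocks gives a Jordan form
J =
  [-4,  1,  0,  0,  0]
  [ 0, -4,  1,  0,  0]
  [ 0,  0, -4,  0,  0]
  [ 0,  0,  0, -4,  1]
  [ 0,  0,  0,  0, -4]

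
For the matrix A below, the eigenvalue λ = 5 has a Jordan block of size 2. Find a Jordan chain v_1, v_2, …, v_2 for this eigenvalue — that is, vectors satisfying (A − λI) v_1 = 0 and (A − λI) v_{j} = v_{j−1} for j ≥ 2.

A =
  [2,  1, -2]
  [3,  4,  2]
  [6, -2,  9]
A Jordan chain for λ = 5 of length 2:
v_1 = (-3, 3, 6)ᵀ
v_2 = (1, 0, 0)ᵀ

Let N = A − (5)·I. We want v_2 with N^2 v_2 = 0 but N^1 v_2 ≠ 0; then v_{j-1} := N · v_j for j = 2, …, 2.

Pick v_2 = (1, 0, 0)ᵀ.
Then v_1 = N · v_2 = (-3, 3, 6)ᵀ.

Sanity check: (A − (5)·I) v_1 = (0, 0, 0)ᵀ = 0. ✓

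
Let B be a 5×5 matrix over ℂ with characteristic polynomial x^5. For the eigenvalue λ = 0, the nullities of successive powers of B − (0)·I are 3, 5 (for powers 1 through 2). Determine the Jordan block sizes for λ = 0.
Block sizes for λ = 0: [2, 2, 1]

From the dimensions of kernels of powers, the number of Jordan blocks of size at least j is d_j − d_{j−1} where d_j = dim ker(N^j) (with d_0 = 0). Computing the differences gives [3, 2].
The number of blocks of size exactly k is (#blocks of size ≥ k) − (#blocks of size ≥ k + 1), so the partition is: 1 block(s) of size 1, 2 block(s) of size 2.
In nonincreasing order the block sizes are [2, 2, 1].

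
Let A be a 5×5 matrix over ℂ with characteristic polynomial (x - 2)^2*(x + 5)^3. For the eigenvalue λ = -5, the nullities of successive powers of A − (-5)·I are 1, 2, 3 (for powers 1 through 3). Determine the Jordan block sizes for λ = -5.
Block sizes for λ = -5: [3]

From the dimensions of kernels of powers, the number of Jordan blocks of size at least j is d_j − d_{j−1} where d_j = dim ker(N^j) (with d_0 = 0). Computing the differences gives [1, 1, 1].
The number of blocks of size exactly k is (#blocks of size ≥ k) − (#blocks of size ≥ k + 1), so the partition is: 1 block(s) of size 3.
In nonincreasing order the block sizes are [3].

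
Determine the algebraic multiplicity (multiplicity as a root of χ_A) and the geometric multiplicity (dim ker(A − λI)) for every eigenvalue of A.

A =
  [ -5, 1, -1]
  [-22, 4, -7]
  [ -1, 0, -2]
λ = -1: alg = 3, geom = 1

Step 1 — factor the characteristic polynomial to read off the algebraic multiplicities:
  χ_A(x) = (x + 1)^3

Step 2 — compute geometric multiplicities via the rank-nullity identity g(λ) = n − rank(A − λI):
  rank(A − (-1)·I) = 2, so dim ker(A − (-1)·I) = n − 2 = 1

Summary:
  λ = -1: algebraic multiplicity = 3, geometric multiplicity = 1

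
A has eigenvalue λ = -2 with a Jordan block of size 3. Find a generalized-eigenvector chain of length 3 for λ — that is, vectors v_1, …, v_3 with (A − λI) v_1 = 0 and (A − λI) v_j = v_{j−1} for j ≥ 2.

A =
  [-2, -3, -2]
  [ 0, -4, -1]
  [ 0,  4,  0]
A Jordan chain for λ = -2 of length 3:
v_1 = (-2, 0, 0)ᵀ
v_2 = (-3, -2, 4)ᵀ
v_3 = (0, 1, 0)ᵀ

Let N = A − (-2)·I. We want v_3 with N^3 v_3 = 0 but N^2 v_3 ≠ 0; then v_{j-1} := N · v_j for j = 3, …, 2.

Pick v_3 = (0, 1, 0)ᵀ.
Then v_2 = N · v_3 = (-3, -2, 4)ᵀ.
Then v_1 = N · v_2 = (-2, 0, 0)ᵀ.

Sanity check: (A − (-2)·I) v_1 = (0, 0, 0)ᵀ = 0. ✓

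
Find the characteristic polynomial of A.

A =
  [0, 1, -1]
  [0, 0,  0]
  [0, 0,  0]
x^3

Expanding det(x·I − A) (e.g. by cofactor expansion or by noting that A is similar to its Jordan form J, which has the same characteristic polynomial as A) gives
  χ_A(x) = x^3
which factors as x^3. The eigenvalues (with algebraic multiplicities) are λ = 0 with multiplicity 3.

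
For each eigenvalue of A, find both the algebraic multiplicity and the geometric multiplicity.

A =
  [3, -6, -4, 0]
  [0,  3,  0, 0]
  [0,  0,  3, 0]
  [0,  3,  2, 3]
λ = 3: alg = 4, geom = 3

Step 1 — factor the characteristic polynomial to read off the algebraic multiplicities:
  χ_A(x) = (x - 3)^4

Step 2 — compute geometric multiplicities via the rank-nullity identity g(λ) = n − rank(A − λI):
  rank(A − (3)·I) = 1, so dim ker(A − (3)·I) = n − 1 = 3

Summary:
  λ = 3: algebraic multiplicity = 4, geometric multiplicity = 3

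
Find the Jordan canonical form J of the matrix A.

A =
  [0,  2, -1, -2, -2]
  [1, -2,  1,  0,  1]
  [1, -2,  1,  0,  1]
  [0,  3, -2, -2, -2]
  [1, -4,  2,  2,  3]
J_3(0) ⊕ J_2(0)

The characteristic polynomial is
  det(x·I − A) = x^5

Eigenvalues and multiplicities (the geometric multiplicity of λ is n − rank(A − λI), which equals the number of Jordan blocks for λ):
  λ = 0: algebraic multiplicity = 5, geometric multiplicity = 2

Determining the block sizes for each eigenvalue:
  λ = 0: with am = 5 and gm = 2, the partition is not yet determined (e.g. several partitions of 5 into 2 parts exist). Let N = A − (0)·I. Computing rank(N^1) = 3, rank(N^2) = 1, rank(N^3) = 0; the number of blocks of size ≥ j is rank(N^{j−1}) − rank(N^j), giving [2, 2, 1]. So we have 1 block(s) of size 3, 1 block(s) of size 2 → block sizes [3, 2]

Assembling the blocks gives a Jordan form
J =
  [0, 1, 0, 0, 0]
  [0, 0, 1, 0, 0]
  [0, 0, 0, 0, 0]
  [0, 0, 0, 0, 1]
  [0, 0, 0, 0, 0]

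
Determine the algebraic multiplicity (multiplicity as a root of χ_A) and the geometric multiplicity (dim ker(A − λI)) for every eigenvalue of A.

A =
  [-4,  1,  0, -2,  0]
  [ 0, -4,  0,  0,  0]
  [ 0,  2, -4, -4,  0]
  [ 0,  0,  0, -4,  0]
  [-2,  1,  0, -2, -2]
λ = -4: alg = 4, geom = 3; λ = -2: alg = 1, geom = 1

Step 1 — factor the characteristic polynomial to read off the algebraic multiplicities:
  χ_A(x) = (x + 2)*(x + 4)^4

Step 2 — compute geometric multiplicities via the rank-nullity identity g(λ) = n − rank(A − λI):
  rank(A − (-4)·I) = 2, so dim ker(A − (-4)·I) = n − 2 = 3
  rank(A − (-2)·I) = 4, so dim ker(A − (-2)·I) = n − 4 = 1

Summary:
  λ = -4: algebraic multiplicity = 4, geometric multiplicity = 3
  λ = -2: algebraic multiplicity = 1, geometric multiplicity = 1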